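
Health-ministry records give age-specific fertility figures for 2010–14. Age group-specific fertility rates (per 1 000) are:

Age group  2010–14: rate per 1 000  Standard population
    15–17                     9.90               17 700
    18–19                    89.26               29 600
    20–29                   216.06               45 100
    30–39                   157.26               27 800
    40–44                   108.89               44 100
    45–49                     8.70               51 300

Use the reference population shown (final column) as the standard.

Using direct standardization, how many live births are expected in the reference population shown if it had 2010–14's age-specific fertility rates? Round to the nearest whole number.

Expected live births = Σ (standard pop × age-specific rate ÷ 1 000)
= 17 700×9.90/1 000 + 29 600×89.26/1 000 + 45 100×216.06/1 000 + 27 800×157.26/1 000 + 44 100×108.89/1 000 + 51 300×8.70/1 000
= 175.23 + 2642.10 + 9744.31 + 4371.83 + 4802.05 + 446.31 = 22181.82.

22182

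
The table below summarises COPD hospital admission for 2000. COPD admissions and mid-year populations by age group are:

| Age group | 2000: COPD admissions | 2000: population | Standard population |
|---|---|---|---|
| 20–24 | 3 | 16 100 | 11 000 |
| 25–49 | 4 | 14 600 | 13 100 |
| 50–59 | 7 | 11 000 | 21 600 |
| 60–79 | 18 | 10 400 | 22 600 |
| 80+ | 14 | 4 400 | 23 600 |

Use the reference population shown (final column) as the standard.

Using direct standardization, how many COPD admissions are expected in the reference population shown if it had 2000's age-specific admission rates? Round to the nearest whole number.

Age-specific rates per 10 000 for 2000: 1.86, 2.74, 6.36, 17.31, 31.82.
Expected COPD admissions = Σ (standard pop × age-specific rate ÷ 10 000)
= 11 000×1.86/10 000 + 13 100×2.74/10 000 + 21 600×6.36/10 000 + 22 600×17.31/10 000 + 23 600×31.82/10 000
= 2.05 + 3.59 + 13.75 + 39.12 + 75.09 = 133.59.

134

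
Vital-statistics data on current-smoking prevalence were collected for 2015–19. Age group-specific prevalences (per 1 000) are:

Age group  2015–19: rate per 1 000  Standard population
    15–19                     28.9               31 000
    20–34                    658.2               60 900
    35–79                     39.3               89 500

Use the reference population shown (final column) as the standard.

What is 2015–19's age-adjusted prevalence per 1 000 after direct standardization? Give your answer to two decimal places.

Standard total = 181 400; weights = 0.1709, 0.3357, 0.4934.
Standardized rate: 0.1709×28.9 + 0.3357×658.2 + 0.4934×39.3 = 245.3012 per 1 000.

245.30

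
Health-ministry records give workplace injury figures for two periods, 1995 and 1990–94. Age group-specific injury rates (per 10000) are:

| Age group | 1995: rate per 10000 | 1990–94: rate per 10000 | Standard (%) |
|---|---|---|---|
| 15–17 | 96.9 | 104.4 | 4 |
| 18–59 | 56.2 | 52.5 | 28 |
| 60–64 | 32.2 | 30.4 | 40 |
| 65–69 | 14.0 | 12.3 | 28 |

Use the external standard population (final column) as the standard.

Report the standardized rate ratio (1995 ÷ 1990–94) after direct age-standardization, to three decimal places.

1.056

Standard weights: 0.04, 0.28, 0.40, 0.28.
1995: 0.0400×96.9 + 0.2800×56.2 + 0.4000×32.2 + 0.2800×14.0 = 36.4120 per 10000.
1990–94: 0.0400×104.4 + 0.2800×52.5 + 0.4000×30.4 + 0.2800×12.3 = 34.4800 per 10000.
Ratio = 36.4120 ÷ 34.4800 = 1.05603.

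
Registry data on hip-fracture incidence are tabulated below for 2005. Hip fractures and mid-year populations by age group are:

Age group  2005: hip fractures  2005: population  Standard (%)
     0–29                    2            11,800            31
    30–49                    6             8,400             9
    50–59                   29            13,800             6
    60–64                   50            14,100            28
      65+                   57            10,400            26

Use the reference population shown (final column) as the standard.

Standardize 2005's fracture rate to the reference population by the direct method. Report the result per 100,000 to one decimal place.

266.1

Age-specific rates per 100,000 for 2005: 16.95, 71.43, 210.14, 354.61, 548.08.
Standard weights: 0.31, 0.09, 0.06, 0.28, 0.26.
Standardized rate: 0.3100×16.95 + 0.0900×71.43 + 0.0600×210.14 + 0.2800×354.61 + 0.2600×548.08 = 266.0823 per 100,000.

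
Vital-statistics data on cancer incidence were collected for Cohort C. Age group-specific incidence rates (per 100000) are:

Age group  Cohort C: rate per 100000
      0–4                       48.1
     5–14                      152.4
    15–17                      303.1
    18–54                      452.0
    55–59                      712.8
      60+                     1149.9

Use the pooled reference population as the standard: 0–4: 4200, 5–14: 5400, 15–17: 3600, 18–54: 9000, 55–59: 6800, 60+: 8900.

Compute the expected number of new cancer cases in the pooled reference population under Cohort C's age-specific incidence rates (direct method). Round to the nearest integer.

Expected new cancer cases = Σ (standard pop × age-specific rate ÷ 100000)
= 4200×48.1/100000 + 5400×152.4/100000 + 3600×303.1/100000 + 9000×452.0/100000 + 6800×712.8/100000 + 8900×1149.9/100000
= 2.02 + 8.23 + 10.91 + 40.68 + 48.47 + 102.34 = 212.65.

213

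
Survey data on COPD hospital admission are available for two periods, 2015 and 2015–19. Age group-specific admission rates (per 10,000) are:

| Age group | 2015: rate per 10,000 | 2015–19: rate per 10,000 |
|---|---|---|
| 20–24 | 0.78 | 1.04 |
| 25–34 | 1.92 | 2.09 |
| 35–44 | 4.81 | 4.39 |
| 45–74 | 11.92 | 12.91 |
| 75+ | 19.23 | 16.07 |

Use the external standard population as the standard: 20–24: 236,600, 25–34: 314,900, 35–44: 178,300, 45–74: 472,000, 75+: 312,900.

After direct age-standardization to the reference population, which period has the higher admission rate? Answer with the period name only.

2015

Standard total = 1,514,700; weights = 0.1562, 0.2079, 0.1177, 0.3116, 0.2066.
2015: 0.1562×0.78 + 0.2079×1.92 + 0.1177×4.81 + 0.3116×11.92 + 0.2066×19.23 = 8.7741 per 10,000.
2015–19: 0.1562×1.04 + 0.2079×2.09 + 0.1177×4.39 + 0.3116×12.91 + 0.2066×16.07 = 8.4563 per 10,000.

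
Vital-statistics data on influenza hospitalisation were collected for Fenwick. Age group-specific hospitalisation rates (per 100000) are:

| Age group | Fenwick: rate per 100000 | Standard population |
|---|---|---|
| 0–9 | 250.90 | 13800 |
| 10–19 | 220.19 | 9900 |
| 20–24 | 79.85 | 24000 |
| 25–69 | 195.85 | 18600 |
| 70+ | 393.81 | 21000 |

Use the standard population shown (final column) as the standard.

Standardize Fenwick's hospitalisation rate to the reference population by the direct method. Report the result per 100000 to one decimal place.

Standard total = 87300; weights = 0.1581, 0.1134, 0.2749, 0.2131, 0.2405.
Standardized rate: 0.1581×250.90 + 0.1134×220.19 + 0.2749×79.85 + 0.2131×195.85 + 0.2405×393.81 = 223.0415 per 100000.

223.0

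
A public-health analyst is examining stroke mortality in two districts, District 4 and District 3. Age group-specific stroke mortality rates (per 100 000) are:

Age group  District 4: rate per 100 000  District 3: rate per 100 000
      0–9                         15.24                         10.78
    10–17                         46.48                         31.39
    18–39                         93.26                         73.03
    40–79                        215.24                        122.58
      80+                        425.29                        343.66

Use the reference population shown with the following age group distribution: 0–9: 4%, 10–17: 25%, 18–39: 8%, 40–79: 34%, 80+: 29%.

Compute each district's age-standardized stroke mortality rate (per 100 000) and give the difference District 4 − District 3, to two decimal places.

60.75

Standard weights: 0.04, 0.25, 0.08, 0.34, 0.29.
District 4: 0.0400×15.24 + 0.2500×46.48 + 0.0800×93.26 + 0.3400×215.24 + 0.2900×425.29 = 216.2061 per 100 000.
District 3: 0.0400×10.78 + 0.2500×31.39 + 0.0800×73.03 + 0.3400×122.58 + 0.2900×343.66 = 155.4597 per 100 000.
Difference = 216.2061 − 155.4597 = 60.7464.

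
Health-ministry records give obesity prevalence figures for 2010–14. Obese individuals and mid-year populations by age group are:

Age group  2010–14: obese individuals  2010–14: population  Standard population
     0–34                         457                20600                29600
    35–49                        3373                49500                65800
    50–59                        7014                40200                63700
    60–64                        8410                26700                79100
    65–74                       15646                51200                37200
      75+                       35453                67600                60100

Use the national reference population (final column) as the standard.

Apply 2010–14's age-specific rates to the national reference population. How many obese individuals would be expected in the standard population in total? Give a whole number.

Age-specific rates per 1000 for 2010–14: 22.184, 68.141, 174.478, 314.981, 305.586, 524.453.
Expected obese individuals = Σ (standard pop × age-specific rate ÷ 1000)
= 29600×22.184/1000 + 65800×68.141/1000 + 63700×174.478/1000 + 79100×314.981/1000 + 37200×305.586/1000 + 60100×524.453/1000
= 656.66 + 4483.71 + 11114.22 + 24915.02 + 11367.80 + 31519.61 = 84057.01.

84057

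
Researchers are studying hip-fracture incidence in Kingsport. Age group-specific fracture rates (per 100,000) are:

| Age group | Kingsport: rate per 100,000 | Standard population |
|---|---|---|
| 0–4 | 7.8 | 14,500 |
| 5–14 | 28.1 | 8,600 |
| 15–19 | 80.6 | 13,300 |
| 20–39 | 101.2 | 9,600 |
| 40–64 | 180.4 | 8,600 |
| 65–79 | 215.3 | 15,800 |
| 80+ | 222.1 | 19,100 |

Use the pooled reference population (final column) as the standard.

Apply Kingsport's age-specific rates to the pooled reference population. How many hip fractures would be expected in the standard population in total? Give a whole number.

116

Expected hip fractures = Σ (standard pop × age-specific rate ÷ 100,000)
= 14,500×7.8/100,000 + 8,600×28.1/100,000 + 13,300×80.6/100,000 + 9,600×101.2/100,000 + 8,600×180.4/100,000 + 15,800×215.3/100,000 + 19,100×222.1/100,000
= 1.13 + 2.42 + 10.72 + 9.72 + 15.51 + 34.02 + 42.42 = 115.94.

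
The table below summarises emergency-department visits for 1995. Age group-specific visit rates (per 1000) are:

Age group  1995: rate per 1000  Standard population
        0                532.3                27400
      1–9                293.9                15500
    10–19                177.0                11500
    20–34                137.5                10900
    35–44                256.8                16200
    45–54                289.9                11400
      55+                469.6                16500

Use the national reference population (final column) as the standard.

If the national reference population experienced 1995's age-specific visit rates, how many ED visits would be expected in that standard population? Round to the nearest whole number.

37888

Expected ED visits = Σ (standard pop × age-specific rate ÷ 1000)
= 27400×532.3/1000 + 15500×293.9/1000 + 11500×177.0/1000 + 10900×137.5/1000 + 16200×256.8/1000 + 11400×289.9/1000 + 16500×469.6/1000
= 14585.02 + 4555.45 + 2035.50 + 1498.75 + 4160.16 + 3304.86 + 7748.40 = 37888.14.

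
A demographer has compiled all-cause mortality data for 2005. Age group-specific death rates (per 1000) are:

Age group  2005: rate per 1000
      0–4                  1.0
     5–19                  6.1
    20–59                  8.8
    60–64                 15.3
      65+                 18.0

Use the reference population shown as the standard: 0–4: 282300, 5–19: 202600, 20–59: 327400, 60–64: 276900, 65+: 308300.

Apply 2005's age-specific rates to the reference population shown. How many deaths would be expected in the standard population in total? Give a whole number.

14185

Expected deaths = Σ (standard pop × age-specific rate ÷ 1000)
= 282300×1.0/1000 + 202600×6.1/1000 + 327400×8.8/1000 + 276900×15.3/1000 + 308300×18.0/1000
= 282.30 + 1235.86 + 2881.12 + 4236.57 + 5549.40 = 14185.25.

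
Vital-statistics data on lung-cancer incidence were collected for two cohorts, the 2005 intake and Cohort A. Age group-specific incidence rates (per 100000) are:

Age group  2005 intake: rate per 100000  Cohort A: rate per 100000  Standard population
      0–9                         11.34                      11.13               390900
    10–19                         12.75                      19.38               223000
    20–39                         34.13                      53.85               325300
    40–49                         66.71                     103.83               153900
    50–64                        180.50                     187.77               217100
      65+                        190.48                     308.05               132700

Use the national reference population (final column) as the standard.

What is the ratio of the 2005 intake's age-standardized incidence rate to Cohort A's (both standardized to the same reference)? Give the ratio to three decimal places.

0.752

Standard total = 1442900; weights = 0.2709, 0.1545, 0.2254, 0.1067, 0.1505, 0.0920.
The 2005 intake: 0.2709×11.34 + 0.1545×12.75 + 0.2254×34.13 + 0.1067×66.71 + 0.1505×180.50 + 0.0920×190.48 = 64.5287 per 100000.
Cohort A: 0.2709×11.13 + 0.1545×19.38 + 0.2254×53.85 + 0.1067×103.83 + 0.1505×187.77 + 0.0920×308.05 = 85.8080 per 100000.
Ratio = 64.5287 ÷ 85.8080 = 0.75201.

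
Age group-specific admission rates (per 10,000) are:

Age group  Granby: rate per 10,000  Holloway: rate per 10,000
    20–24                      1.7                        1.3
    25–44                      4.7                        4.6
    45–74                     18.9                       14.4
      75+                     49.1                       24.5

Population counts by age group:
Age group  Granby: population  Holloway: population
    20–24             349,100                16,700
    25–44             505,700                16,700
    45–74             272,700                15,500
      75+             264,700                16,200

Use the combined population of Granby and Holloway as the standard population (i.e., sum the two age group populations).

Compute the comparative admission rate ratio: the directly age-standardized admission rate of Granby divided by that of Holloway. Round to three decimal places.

1.604

Combined standard total = 1,457,300; weights = 0.2510, 0.3585, 0.1978, 0.1928.
Granby: 0.2510×1.7 + 0.3585×4.7 + 0.1978×18.9 + 0.1928×49.1 = 15.3135 per 10,000.
Holloway: 0.2510×1.3 + 0.3585×4.6 + 0.1978×14.4 + 0.1928×24.5 = 9.5455 per 10,000.
Ratio = 15.3135 ÷ 9.5455 = 1.60425.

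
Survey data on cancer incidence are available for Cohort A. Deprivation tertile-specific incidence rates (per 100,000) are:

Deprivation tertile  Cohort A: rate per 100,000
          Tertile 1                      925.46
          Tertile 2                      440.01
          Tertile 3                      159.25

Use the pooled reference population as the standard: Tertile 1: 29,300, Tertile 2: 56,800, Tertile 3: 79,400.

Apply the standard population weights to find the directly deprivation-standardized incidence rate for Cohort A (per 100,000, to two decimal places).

Standard total = 165,500; weights = 0.1770, 0.3432, 0.4798.
Standardized rate: 0.1770×925.46 + 0.3432×440.01 + 0.4798×159.25 = 391.2568 per 100,000.

391.26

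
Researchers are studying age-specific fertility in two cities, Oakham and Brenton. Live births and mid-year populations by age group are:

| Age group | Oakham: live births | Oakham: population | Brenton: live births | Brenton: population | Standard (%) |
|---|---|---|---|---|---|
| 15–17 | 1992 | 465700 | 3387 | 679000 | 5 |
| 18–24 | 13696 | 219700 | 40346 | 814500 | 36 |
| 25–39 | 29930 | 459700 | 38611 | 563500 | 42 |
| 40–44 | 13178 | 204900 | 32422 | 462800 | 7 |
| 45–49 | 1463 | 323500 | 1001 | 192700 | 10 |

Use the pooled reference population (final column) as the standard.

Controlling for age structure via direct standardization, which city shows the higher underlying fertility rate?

Age-specific rates per 1000 for Oakham: 4.277, 62.340, 65.108, 64.314, 4.522.
For Brenton: 4.988, 49.535, 68.520, 70.056, 5.195.
Standard weights: 0.05, 0.36, 0.42, 0.07, 0.10.
Oakham: 0.0500×4.277 + 0.3600×62.340 + 0.4200×65.108 + 0.0700×64.314 + 0.1000×4.522 = 54.9556 per 1000.
Brenton: 0.0500×4.988 + 0.3600×49.535 + 0.4200×68.520 + 0.0700×70.056 + 0.1000×5.195 = 52.2837 per 1000.
The crude rates (36.01 vs 42.68) would put Brenton higher, but that reflects its age composition; once standardized to a common age structure, Oakham has the higher underlying rate.

Oakham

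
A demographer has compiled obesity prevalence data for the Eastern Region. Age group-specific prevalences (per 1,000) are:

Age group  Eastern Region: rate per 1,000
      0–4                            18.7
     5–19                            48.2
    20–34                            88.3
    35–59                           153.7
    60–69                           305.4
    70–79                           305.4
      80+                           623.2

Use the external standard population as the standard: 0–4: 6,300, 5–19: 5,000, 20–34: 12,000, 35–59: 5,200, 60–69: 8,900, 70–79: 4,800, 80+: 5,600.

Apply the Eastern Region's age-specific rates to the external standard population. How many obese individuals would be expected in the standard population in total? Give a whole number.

9892

Expected obese individuals = Σ (standard pop × age-specific rate ÷ 1,000)
= 6,300×18.7/1,000 + 5,000×48.2/1,000 + 12,000×88.3/1,000 + 5,200×153.7/1,000 + 8,900×305.4/1,000 + 4,800×305.4/1,000 + 5,600×623.2/1,000
= 117.81 + 241.00 + 1059.60 + 799.24 + 2718.06 + 1465.92 + 3489.92 = 9891.55.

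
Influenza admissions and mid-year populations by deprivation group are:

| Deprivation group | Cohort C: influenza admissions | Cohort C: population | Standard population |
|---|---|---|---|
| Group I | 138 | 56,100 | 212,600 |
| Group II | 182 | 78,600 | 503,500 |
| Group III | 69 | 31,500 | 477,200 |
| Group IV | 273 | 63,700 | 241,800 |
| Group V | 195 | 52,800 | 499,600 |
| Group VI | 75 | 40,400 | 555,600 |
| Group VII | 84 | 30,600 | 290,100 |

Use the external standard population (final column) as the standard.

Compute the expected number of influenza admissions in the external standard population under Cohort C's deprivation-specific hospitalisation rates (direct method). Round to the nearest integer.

Deprivation-specific rates per 100,000 for Cohort C: 245.99, 231.55, 219.05, 428.57, 369.32, 185.64, 274.51.
Expected influenza admissions = Σ (standard pop × deprivation-specific rate ÷ 100,000)
= 212,600×245.99/100,000 + 503,500×231.55/100,000 + 477,200×219.05/100,000 + 241,800×428.57/100,000 + 499,600×369.32/100,000 + 555,600×185.64/100,000 + 290,100×274.51/100,000
= 522.97 + 1165.87 + 1045.30 + 1036.29 + 1845.11 + 1031.44 + 796.35 = 7443.32.

7443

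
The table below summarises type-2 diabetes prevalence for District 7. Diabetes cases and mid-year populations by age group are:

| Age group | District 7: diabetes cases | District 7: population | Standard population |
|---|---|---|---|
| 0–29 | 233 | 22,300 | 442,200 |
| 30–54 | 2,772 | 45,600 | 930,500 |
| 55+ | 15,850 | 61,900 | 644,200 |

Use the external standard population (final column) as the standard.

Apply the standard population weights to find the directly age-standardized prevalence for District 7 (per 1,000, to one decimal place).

Age-specific rates per 1,000 for District 7: 10.448, 60.789, 256.058.
Standard total = 2,016,900; weights = 0.2192, 0.4614, 0.3194.
Standardized rate: 0.2192×10.448 + 0.4614×60.789 + 0.3194×256.058 = 112.1214 per 1,000.

112.1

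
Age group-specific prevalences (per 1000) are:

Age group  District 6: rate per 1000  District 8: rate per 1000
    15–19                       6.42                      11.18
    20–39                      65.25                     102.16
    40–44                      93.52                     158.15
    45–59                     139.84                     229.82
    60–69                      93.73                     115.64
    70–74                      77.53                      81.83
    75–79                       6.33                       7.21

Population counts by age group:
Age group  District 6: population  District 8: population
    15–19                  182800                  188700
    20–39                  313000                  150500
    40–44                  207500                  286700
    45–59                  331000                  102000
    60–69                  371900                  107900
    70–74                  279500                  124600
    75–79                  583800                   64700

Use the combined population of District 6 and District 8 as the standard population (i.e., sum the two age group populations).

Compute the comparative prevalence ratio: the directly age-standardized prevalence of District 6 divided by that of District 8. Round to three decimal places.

Combined standard total = 3294600; weights = 0.1128, 0.1407, 0.1500, 0.1314, 0.1456, 0.1227, 0.1968.
District 6: 0.1128×6.42 + 0.1407×65.25 + 0.1500×93.52 + 0.1314×139.84 + 0.1456×93.73 + 0.1227×77.53 + 0.1968×6.33 = 66.7162 per 1000.
District 8: 0.1128×11.18 + 0.1407×102.16 + 0.1500×158.15 + 0.1314×229.82 + 0.1456×115.64 + 0.1227×81.83 + 0.1968×7.21 = 97.8576 per 1000.
Ratio = 66.7162 ÷ 97.8576 = 0.68177.

0.682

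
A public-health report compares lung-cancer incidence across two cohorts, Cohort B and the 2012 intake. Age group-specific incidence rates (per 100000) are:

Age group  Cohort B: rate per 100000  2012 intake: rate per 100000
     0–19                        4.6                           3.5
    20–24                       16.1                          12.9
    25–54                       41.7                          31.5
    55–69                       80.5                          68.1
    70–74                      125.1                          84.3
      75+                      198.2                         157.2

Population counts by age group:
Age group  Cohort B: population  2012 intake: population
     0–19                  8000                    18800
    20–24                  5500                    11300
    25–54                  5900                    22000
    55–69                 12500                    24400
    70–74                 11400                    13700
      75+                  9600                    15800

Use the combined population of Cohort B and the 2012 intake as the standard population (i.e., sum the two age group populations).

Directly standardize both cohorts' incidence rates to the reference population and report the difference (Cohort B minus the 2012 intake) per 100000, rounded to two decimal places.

18.19

Combined standard total = 158900; weights = 0.1687, 0.1057, 0.1756, 0.2322, 0.1580, 0.1598.
Cohort B: 0.1687×4.6 + 0.1057×16.1 + 0.1756×41.7 + 0.2322×80.5 + 0.1580×125.1 + 0.1598×198.2 = 79.9366 per 100000.
The 2012 intake: 0.1687×3.5 + 0.1057×12.9 + 0.1756×31.5 + 0.2322×68.1 + 0.1580×84.3 + 0.1598×157.2 = 61.7437 per 100000.
Difference = 79.9366 − 61.7437 = 18.1930.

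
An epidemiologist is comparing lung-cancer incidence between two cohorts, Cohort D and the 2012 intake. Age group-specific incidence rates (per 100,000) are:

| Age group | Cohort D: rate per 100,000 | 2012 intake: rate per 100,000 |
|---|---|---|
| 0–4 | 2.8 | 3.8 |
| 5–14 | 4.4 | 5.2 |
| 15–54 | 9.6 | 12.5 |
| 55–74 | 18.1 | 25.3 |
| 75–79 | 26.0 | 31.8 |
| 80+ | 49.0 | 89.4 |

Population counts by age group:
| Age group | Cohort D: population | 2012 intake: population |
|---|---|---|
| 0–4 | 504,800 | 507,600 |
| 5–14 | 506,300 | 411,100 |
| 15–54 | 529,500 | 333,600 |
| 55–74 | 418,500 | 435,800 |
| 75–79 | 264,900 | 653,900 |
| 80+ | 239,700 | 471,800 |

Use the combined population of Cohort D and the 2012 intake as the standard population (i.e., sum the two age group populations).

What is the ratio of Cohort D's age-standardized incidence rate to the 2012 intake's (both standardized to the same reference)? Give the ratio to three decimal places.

0.668

Combined standard total = 5,277,500; weights = 0.1918, 0.1738, 0.1635, 0.1619, 0.1741, 0.1348.
Cohort D: 0.1918×2.8 + 0.1738×4.4 + 0.1635×9.6 + 0.1619×18.1 + 0.1741×26.0 + 0.1348×49.0 = 16.9346 per 100,000.
The 2012 intake: 0.1918×3.8 + 0.1738×5.2 + 0.1635×12.5 + 0.1619×25.3 + 0.1741×31.8 + 0.1348×89.4 = 25.3616 per 100,000.
Ratio = 16.9346 ÷ 25.3616 = 0.66772.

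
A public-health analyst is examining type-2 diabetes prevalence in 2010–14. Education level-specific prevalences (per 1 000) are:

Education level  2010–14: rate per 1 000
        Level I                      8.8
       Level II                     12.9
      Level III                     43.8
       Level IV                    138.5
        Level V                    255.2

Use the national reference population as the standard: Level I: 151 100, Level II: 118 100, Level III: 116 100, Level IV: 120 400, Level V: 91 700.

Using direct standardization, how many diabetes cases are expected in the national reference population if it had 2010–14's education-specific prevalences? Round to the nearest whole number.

Expected diabetes cases = Σ (standard pop × education-specific rate ÷ 1 000)
= 151 100×8.8/1 000 + 118 100×12.9/1 000 + 116 100×43.8/1 000 + 120 400×138.5/1 000 + 91 700×255.2/1 000
= 1329.68 + 1523.49 + 5085.18 + 16675.40 + 23401.84 = 48015.59.

48016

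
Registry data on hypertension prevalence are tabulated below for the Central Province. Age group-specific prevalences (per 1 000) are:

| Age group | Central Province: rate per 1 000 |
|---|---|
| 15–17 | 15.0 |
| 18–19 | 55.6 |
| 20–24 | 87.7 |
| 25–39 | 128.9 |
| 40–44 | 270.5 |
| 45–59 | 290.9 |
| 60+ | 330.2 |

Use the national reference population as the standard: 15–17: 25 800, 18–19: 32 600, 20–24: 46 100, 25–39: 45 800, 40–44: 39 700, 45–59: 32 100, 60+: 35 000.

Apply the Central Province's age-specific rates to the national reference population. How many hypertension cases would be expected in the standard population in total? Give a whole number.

Expected hypertension cases = Σ (standard pop × age-specific rate ÷ 1 000)
= 25 800×15.0/1 000 + 32 600×55.6/1 000 + 46 100×87.7/1 000 + 45 800×128.9/1 000 + 39 700×270.5/1 000 + 32 100×290.9/1 000 + 35 000×330.2/1 000
= 387.00 + 1812.56 + 4042.97 + 5903.62 + 10738.85 + 9337.89 + 11557.00 = 43779.89.

43780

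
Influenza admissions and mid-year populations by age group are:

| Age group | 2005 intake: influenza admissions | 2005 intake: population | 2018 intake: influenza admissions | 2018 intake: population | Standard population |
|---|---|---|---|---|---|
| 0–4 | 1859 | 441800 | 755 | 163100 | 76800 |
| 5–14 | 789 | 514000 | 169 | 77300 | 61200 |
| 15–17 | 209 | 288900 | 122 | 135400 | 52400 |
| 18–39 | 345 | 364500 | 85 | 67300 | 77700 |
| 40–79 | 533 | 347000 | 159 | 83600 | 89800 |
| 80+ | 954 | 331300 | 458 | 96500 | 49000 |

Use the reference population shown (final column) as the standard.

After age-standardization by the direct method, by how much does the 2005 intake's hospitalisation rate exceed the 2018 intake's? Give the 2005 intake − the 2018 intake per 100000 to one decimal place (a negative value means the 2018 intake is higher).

Age-specific rates per 100000 for the 2005 intake: 420.78, 153.50, 72.34, 94.65, 153.60, 287.96.
For the 2018 intake: 462.91, 218.63, 90.10, 126.30, 190.19, 474.61.
Standard total = 406900; weights = 0.1887, 0.1504, 0.1288, 0.1910, 0.2207, 0.1204.
The 2005 intake: 0.1887×420.78 + 0.1504×153.50 + 0.1288×72.34 + 0.1910×94.65 + 0.2207×153.60 + 0.1204×287.96 = 198.4728 per 100000.
The 2018 intake: 0.1887×462.91 + 0.1504×218.63 + 0.1288×90.10 + 0.1910×126.30 + 0.2207×190.19 + 0.1204×474.61 = 255.1029 per 100000.
Difference = 198.4728 − 255.1029 = -56.6301.

-56.6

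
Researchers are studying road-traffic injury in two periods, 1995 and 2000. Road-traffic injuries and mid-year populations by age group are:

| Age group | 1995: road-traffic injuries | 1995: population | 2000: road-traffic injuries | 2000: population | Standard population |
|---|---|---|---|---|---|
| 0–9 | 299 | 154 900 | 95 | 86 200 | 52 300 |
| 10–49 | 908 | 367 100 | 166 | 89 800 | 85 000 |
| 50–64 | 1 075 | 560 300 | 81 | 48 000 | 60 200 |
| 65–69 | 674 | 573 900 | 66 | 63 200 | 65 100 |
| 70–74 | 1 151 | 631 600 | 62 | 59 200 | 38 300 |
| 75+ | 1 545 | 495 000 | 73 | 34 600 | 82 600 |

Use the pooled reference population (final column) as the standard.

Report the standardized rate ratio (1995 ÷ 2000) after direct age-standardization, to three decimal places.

Age-specific rates per 100 000 for 1995: 193.03, 247.34, 191.86, 117.44, 182.24, 312.12.
For 2000: 110.21, 184.86, 168.75, 104.43, 104.73, 210.98.
Standard total = 383 500; weights = 0.1364, 0.2216, 0.1570, 0.1698, 0.0999, 0.2154.
1995: 0.1364×193.03 + 0.2216×247.34 + 0.1570×191.86 + 0.1698×117.44 + 0.0999×182.24 + 0.2154×312.12 = 216.6257 per 100 000.
2000: 0.1364×110.21 + 0.2216×184.86 + 0.1570×168.75 + 0.1698×104.43 + 0.0999×104.73 + 0.2154×210.98 = 156.1202 per 100 000.
Ratio = 216.6257 ÷ 156.1202 = 1.38756.

1.388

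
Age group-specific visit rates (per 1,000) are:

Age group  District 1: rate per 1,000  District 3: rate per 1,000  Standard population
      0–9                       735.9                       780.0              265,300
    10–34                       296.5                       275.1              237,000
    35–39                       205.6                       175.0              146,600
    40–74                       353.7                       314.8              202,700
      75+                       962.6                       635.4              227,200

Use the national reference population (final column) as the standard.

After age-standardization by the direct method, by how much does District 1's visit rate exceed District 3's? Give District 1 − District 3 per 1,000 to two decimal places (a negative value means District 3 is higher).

Standard total = 1,078,800; weights = 0.2459, 0.2197, 0.1359, 0.1879, 0.2106.
District 1: 0.2459×735.9 + 0.2197×296.5 + 0.1359×205.6 + 0.1879×353.7 + 0.2106×962.6 = 543.2364 per 1,000.
District 3: 0.2459×780.0 + 0.2197×275.1 + 0.1359×175.0 + 0.1879×314.8 + 0.2106×635.4 = 469.0031 per 1,000.
Difference = 543.2364 − 469.0031 = 74.2333.

74.23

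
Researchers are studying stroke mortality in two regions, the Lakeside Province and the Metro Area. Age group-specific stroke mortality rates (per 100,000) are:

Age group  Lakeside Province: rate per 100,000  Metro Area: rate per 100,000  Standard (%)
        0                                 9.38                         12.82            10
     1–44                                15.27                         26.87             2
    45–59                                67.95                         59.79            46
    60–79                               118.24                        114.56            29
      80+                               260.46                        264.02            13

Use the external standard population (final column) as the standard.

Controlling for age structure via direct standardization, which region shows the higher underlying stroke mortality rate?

Standard weights: 0.10, 0.02, 0.46, 0.29, 0.13.
The Lakeside Province: 0.1000×9.38 + 0.0200×15.27 + 0.4600×67.95 + 0.2900×118.24 + 0.1300×260.46 = 100.6498 per 100,000.
The Metro Area: 0.1000×12.82 + 0.0200×26.87 + 0.4600×59.79 + 0.2900×114.56 + 0.1300×264.02 = 96.8678 per 100,000.

Lakeside Province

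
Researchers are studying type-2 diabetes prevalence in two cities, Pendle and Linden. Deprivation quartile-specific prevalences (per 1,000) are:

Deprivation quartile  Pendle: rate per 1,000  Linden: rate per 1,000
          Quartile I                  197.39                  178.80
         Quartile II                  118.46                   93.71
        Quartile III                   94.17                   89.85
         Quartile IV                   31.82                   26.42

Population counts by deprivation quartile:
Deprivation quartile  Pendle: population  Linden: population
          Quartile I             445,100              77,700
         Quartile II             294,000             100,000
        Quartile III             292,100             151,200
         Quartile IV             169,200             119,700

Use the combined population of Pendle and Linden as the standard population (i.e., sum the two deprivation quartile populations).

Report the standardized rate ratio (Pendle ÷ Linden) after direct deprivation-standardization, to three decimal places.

Combined standard total = 1,649,000; weights = 0.3170, 0.2389, 0.2688, 0.1752.
Pendle: 0.3170×197.39 + 0.2389×118.46 + 0.2688×94.17 + 0.1752×31.82 = 121.7751 per 1,000.
Linden: 0.3170×178.80 + 0.2389×93.71 + 0.2688×89.85 + 0.1752×26.42 = 107.8603 per 1,000.
Ratio = 121.7751 ÷ 107.8603 = 1.12901.

1.129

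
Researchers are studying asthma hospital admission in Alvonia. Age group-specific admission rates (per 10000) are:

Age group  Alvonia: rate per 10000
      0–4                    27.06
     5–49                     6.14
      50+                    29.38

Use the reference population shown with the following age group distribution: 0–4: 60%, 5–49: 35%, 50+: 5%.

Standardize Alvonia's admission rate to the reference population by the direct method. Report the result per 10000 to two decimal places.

Standard weights: 0.60, 0.35, 0.05.
Standardized rate: 0.6000×27.06 + 0.3500×6.14 + 0.0500×29.38 = 19.8540 per 10000.

19.85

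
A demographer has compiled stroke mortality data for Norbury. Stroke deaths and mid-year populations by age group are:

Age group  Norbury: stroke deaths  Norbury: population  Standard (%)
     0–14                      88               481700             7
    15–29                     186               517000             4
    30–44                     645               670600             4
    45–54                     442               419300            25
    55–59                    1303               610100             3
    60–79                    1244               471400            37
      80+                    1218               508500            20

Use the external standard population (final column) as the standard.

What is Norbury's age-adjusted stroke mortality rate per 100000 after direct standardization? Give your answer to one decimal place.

184.9

Age-specific rates per 100000 for Norbury: 18.27, 35.98, 96.18, 105.41, 213.57, 263.89, 239.53.
Standard weights: 0.07, 0.04, 0.04, 0.25, 0.03, 0.37, 0.20.
Standardized rate: 0.0700×18.27 + 0.0400×35.98 + 0.0400×96.18 + 0.2500×105.41 + 0.0300×213.57 + 0.3700×263.89 + 0.2000×239.53 = 184.8724 per 100000.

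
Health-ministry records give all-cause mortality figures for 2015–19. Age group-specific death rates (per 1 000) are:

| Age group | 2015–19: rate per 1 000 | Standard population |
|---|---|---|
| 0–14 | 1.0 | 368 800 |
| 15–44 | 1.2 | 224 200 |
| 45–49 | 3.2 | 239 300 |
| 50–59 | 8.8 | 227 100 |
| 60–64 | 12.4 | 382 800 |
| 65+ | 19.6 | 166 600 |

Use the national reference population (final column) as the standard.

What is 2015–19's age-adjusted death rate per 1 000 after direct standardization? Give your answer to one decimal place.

7.1

Standard total = 1 608 800; weights = 0.2292, 0.1394, 0.1487, 0.1412, 0.2379, 0.1036.
Standardized rate: 0.2292×1.0 + 0.1394×1.2 + 0.1487×3.2 + 0.1412×8.8 + 0.2379×12.4 + 0.1036×19.6 = 7.0948 per 1 000.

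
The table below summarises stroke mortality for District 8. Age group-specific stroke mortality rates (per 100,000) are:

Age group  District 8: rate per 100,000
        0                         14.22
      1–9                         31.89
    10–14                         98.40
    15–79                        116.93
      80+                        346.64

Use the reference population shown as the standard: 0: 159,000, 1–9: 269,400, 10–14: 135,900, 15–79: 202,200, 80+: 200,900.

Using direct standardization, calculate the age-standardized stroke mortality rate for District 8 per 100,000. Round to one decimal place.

121.5

Standard total = 967,400; weights = 0.1644, 0.2785, 0.1405, 0.2090, 0.2077.
Standardized rate: 0.1644×14.22 + 0.2785×31.89 + 0.1405×98.40 + 0.2090×116.93 + 0.2077×346.64 = 121.4678 per 100,000.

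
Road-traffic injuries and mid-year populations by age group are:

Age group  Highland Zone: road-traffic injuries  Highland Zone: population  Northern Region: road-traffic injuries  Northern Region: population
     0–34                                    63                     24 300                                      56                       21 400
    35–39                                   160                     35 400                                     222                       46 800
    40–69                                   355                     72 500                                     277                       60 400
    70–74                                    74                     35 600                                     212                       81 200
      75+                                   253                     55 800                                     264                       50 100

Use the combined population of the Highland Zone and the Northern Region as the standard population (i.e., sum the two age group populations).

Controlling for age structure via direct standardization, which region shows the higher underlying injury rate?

Northern Region

Age-specific rates per 100 000 for the Highland Zone: 259.26, 451.98, 489.66, 207.87, 453.41.
For the Northern Region: 261.68, 474.36, 458.61, 261.08, 526.95.
Combined standard total = 483 500; weights = 0.0945, 0.1700, 0.2749, 0.2416, 0.2190.
The Highland Zone: 0.0945×259.26 + 0.1700×451.98 + 0.2749×489.66 + 0.2416×207.87 + 0.2190×453.41 = 385.4604 per 100 000.
The Northern Region: 0.0945×261.68 + 0.1700×474.36 + 0.2749×458.61 + 0.2416×261.08 + 0.2190×526.95 = 409.9246 per 100 000.
The crude rates (404.74 vs 396.69) would put the Highland Zone higher, but that reflects its age composition; once standardized to a common age structure, the Northern Region has the higher underlying rate.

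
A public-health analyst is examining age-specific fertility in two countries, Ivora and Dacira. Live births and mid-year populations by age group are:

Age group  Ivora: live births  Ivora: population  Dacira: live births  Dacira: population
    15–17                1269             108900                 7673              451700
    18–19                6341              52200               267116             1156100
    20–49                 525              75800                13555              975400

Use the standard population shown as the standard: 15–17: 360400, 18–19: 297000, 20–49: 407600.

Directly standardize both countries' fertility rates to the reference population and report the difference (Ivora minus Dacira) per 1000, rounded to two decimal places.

Age-specific rates per 1000 for Ivora: 11.653, 121.475, 6.926.
For Dacira: 16.987, 231.049, 13.897.
Standard total = 1065000; weights = 0.3384, 0.2789, 0.3827.
Ivora: 0.3384×11.653 + 0.2789×121.475 + 0.3827×6.926 = 40.4703 per 1000.
Dacira: 0.3384×16.987 + 0.2789×231.049 + 0.3827×13.897 = 75.5005 per 1000.
Difference = 40.4703 − 75.5005 = -35.0302.

-35.03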